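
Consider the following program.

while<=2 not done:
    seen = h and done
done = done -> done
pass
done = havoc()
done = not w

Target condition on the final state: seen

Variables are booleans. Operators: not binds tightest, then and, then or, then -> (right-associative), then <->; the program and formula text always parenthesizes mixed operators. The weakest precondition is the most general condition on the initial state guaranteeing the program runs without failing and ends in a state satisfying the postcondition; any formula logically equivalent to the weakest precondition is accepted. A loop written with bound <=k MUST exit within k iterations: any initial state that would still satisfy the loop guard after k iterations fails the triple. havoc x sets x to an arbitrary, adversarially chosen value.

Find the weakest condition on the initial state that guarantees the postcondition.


Working backward. After the program, seen must hold.
Before done := not w: seen
Before havoc done: seen
Before skip: seen
Before done := done -> done: seen
Before the loop (bound <=2), unroll the exhaustion recursion (WP_0 = exit-now case; WP_j = one more guarded iteration, up to j = 2):
  WP_0: done and seen
  WP_1: ((not done) -> (done and h)) and (done -> seen)
  WP_2: ((not done) -> (((not done) -> (done and h)) and (done -> (h and done)))) and (done -> seen)
So before the loop: ((not done) -> (((not done) -> (done and h)) and (done -> (h and done)))) and (done -> seen)
Answer: WP = ((not done) -> (((not done) -> (done and h)) and (done -> (h and done)))) and (done -> seen)


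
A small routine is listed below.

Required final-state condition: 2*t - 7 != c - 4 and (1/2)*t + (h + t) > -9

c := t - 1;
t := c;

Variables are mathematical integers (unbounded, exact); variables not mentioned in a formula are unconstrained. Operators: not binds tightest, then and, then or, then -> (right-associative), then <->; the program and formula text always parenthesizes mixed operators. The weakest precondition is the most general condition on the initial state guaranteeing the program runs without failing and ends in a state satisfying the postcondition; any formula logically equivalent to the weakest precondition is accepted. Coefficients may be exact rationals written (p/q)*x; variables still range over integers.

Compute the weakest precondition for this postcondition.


Working backward. After the program, the postcondition 2*t - 7 != c - 4 and (1/2)*t + (h + t) > -9 must hold; in canonical form it is 2*t != c + 3 and h + (3/2)*t > -9.
Before t := c: c != 3 and (3/2)*c + h > -9
Before c := t - 1: t != 4 and h + (3/2)*t > -15/2
Answer: WP = t != 4 and h + (3/2)*t > -15/2


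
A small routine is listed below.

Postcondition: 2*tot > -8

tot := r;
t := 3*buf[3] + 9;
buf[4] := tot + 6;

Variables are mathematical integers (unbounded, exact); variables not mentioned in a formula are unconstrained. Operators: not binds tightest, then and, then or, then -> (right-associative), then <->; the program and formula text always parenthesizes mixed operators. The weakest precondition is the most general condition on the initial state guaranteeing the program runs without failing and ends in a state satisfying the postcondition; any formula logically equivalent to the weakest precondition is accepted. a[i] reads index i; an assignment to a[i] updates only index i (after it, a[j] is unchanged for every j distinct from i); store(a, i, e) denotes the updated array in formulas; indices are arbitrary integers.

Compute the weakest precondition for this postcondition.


Working backward. After the program, 2*tot > -8 must hold.
Before buf[4] := tot + 6: 2*tot > -8
Before t := 3*buf[3] + 9: 2*tot > -8
Before tot := r: 2*r > -8
Answer: WP = 2*r > -8


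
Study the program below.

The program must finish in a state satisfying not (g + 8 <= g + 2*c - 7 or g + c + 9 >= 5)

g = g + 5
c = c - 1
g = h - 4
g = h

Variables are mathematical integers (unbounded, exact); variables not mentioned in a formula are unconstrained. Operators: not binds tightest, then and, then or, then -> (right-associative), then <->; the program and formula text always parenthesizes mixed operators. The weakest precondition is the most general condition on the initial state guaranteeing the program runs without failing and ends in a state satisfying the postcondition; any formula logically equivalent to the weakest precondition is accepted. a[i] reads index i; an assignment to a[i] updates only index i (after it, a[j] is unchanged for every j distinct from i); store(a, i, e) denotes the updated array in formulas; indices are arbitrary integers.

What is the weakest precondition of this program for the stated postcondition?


Working backward. After the program, the postcondition not (g + 8 <= g + 2*c - 7 or g + c + 9 >= 5) must hold; in canonical form it is not (2*c >= 15 or c + g >= -4).
Before g := h: not (2*c >= 15 or c + h >= -4)
Before g := h - 4: not (2*c >= 15 or c + h >= -4)
Before c := c - 1: not (2*c >= 17 or c + h >= -3)
Before g := g + 5: not (2*c >= 17 or c + h >= -3)
Answer: WP = not (2*c >= 17 or c + h >= -3)


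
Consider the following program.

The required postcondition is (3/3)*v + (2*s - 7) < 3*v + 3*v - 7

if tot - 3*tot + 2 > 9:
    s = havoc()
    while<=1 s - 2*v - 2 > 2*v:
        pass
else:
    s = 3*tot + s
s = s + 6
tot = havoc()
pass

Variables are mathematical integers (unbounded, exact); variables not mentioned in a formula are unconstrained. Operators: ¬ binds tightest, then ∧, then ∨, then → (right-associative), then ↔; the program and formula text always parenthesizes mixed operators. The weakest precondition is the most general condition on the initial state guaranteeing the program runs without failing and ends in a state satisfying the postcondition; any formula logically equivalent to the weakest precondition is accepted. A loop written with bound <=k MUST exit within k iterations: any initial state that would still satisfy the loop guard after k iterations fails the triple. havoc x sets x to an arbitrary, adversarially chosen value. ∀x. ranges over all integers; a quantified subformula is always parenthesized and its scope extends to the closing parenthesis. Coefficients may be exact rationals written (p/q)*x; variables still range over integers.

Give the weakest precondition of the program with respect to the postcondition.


Working backward. After the program, the postcondition (3/3)*v + (2*s - 7) < 3*v + 3*v - 7 must hold; in canonical form it is 2*s < 5*v.
Before skip: 2*s < 5*v
Before havoc tot: 2*s < 5*v
Before s := s + 6: 2*s < 5*v - 12
Then branch requires ∀s_1. ((s_1 > 4*v + 2 → ((¬(s_1 > 4*v + 2)) ∧ 2*s_1 < 5*v - 12)) ∧ ((¬(s_1 > 4*v + 2)) → 2*s_1 < 5*v - 12)); else branch requires 2*s + 6*tot < 5*v - 12.
Before the if: (2*tot < -7 → (∀s_1. ((s_1 > 4*v + 2 → ((¬(s_1 > 4*v + 2)) ∧ 2*s_1 < 5*v - 12)) ∧ ((¬(s_1 > 4*v + 2)) → 2*s_1 < 5*v - 12)))) ∧ ((¬(2*tot < -7)) → 2*s + 6*tot < 5*v - 12)
Answer: WP = (2*tot < -7 → (∀s_1. ((s_1 > 4*v + 2 → ((¬(s_1 > 4*v + 2)) ∧ 2*s_1 < 5*v - 12)) ∧ ((¬(s_1 > 4*v + 2)) → 2*s_1 < 5*v - 12)))) ∧ ((¬(2*tot < -7)) → 2*s + 6*tot < 5*v - 12)


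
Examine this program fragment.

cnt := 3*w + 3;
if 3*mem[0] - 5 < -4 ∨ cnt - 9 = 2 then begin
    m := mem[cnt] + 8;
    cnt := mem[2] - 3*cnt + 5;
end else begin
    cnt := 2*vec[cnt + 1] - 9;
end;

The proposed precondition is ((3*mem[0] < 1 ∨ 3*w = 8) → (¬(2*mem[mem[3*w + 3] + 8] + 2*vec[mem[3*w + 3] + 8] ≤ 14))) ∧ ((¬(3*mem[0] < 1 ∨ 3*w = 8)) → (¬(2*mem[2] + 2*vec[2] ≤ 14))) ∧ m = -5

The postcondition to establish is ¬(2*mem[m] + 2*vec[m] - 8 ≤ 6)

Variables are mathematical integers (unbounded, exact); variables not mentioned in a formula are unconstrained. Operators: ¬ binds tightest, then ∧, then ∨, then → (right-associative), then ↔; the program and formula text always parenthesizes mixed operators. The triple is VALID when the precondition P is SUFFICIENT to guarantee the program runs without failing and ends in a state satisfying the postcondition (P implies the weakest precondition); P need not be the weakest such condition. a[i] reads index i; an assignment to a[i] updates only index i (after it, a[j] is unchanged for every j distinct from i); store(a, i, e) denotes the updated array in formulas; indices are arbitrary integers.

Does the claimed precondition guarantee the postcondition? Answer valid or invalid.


Working backward. After the program, the postcondition ¬(2*mem[m] + 2*vec[m] - 8 ≤ 6) must hold; in canonical form it is ¬(2*mem[m] + 2*vec[m] ≤ 14).
Then branch requires ¬(2*mem[mem[cnt] + 8] + 2*vec[mem[cnt] + 8] ≤ 14); else branch requires ¬(2*mem[m] + 2*vec[m] ≤ 14).
Before the if: ((3*mem[0] < 1 ∨ cnt = 11) → (¬(2*mem[mem[cnt] + 8] + 2*vec[mem[cnt] + 8] ≤ 14))) ∧ ((¬(3*mem[0] < 1 ∨ cnt = 11)) → (¬(2*mem[m] + 2*vec[m] ≤ 14)))
Before cnt := 3*w + 3: ((3*mem[0] < 1 ∨ 3*w = 8) → (¬(2*mem[mem[3*w + 3] + 8] + 2*vec[mem[3*w + 3] + 8] ≤ 14))) ∧ ((¬(3*mem[0] < 1 ∨ 3*w = 8)) → (¬(2*mem[m] + 2*vec[m] ≤ 14)))
The weakest precondition is ((3*mem[0] < 1 ∨ 3*w = 8) → (¬(2*mem[mem[3*w + 3] + 8] + 2*vec[mem[3*w + 3] + 8] ≤ 14))) ∧ ((¬(3*mem[0] < 1 ∨ 3*w = 8)) → (¬(2*mem[m] + 2*vec[m] ≤ 14))).
Check whether ((3*mem[0] < 1 ∨ 3*w = 8) → (¬(2*mem[mem[3*w + 3] + 8] + 2*vec[mem[3*w + 3] + 8] ≤ 14))) ∧ ((¬(3*mem[0] < 1 ∨ 3*w = 8)) → (¬(2*mem[2] + 2*vec[2] ≤ 14))) ∧ m = -5 implies it.
Countermodel: at the initial state m = -5, mem = {[-5] = -7040, [0] = 1, [2] = -15207, [3] = 1, [9] = 1, elsewhere 1}, vec = {[-5] = -15521, [0] = 15215, [2] = 15215, [3] = 15215, [9] = 15215, elsewhere 15215}, w = 0, the precondition holds but the weakest precondition fails.
Answer: invalid


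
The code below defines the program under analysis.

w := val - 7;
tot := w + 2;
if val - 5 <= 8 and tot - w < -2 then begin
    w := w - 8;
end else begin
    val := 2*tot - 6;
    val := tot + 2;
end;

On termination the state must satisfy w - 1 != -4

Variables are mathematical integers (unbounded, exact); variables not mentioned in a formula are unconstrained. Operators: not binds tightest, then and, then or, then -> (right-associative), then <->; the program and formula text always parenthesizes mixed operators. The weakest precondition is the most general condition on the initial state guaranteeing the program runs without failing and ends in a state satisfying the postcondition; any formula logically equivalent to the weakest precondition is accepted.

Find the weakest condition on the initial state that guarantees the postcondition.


Working backward. After the program, the postcondition w - 1 != -4 must hold; in canonical form it is w != -3.
Then branch requires w != 5; else branch requires w != -3.
Before the if: ((val <= 13 and tot < w - 2) -> w != 5) and ((not (val <= 13 and tot < w - 2)) -> w != -3)
Before tot := w + 2: w != -3
Before w := val - 7: val != 4
Answer: WP = val != 4


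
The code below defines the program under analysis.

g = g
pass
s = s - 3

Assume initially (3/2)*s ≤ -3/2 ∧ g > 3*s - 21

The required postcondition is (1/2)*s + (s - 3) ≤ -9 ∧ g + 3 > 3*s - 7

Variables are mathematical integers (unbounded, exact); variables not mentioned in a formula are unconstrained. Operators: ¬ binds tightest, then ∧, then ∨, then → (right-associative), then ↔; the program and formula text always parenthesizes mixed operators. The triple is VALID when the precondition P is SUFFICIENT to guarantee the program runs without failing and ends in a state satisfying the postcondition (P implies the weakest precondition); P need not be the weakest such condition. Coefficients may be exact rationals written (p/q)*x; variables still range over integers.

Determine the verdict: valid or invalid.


Working backward. After the program, the postcondition (1/2)*s + (s - 3) ≤ -9 ∧ g + 3 > 3*s - 7 must hold; in canonical form it is (3/2)*s ≤ -6 ∧ g > 3*s - 10.
Before s := s - 3: (3/2)*s ≤ -3/2 ∧ g > 3*s - 19
Before skip: (3/2)*s ≤ -3/2 ∧ g > 3*s - 19
Before g := g: (3/2)*s ≤ -3/2 ∧ g > 3*s - 19
The weakest precondition is (3/2)*s ≤ -3/2 ∧ g > 3*s - 19.
Check whether (3/2)*s ≤ -3/2 ∧ g > 3*s - 21 implies it.
Countermodel: at the initial state g = -22, s = -1, the precondition holds but the weakest precondition fails.
Answer: invalid


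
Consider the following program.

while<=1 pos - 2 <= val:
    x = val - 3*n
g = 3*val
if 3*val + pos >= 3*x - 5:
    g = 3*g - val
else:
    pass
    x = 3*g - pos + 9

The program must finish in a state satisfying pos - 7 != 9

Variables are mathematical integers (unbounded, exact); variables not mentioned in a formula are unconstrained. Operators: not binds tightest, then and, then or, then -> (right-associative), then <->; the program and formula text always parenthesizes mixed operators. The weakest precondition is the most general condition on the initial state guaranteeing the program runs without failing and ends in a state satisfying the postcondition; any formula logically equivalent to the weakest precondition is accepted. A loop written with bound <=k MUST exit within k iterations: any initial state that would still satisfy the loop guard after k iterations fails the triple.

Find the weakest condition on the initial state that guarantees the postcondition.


Working backward. After the program, the postcondition pos - 7 != 9 must hold; in canonical form it is pos != 16.
Then branch requires pos != 16; else branch requires pos != 16.
Before the if: (pos + 3*val >= 3*x - 5 -> pos != 16) and ((not (pos + 3*val >= 3*x - 5)) -> pos != 16)
Before g := 3*val: (pos + 3*val >= 3*x - 5 -> pos != 16) and ((not (pos + 3*val >= 3*x - 5)) -> pos != 16)
Before the loop (bound <=1), unroll the exhaustion recursion (WP_0 = exit-now case; WP_j = one more guarded iteration, up to j = 1):
  WP_0: (not (pos <= val + 2)) and (pos + 3*val >= 3*x - 5 -> pos != 16) and ((not (pos + 3*val >= 3*x - 5)) -> pos != 16)
  WP_1: (pos <= val + 2 -> ((not (pos <= val + 2)) and (9*n + pos >= -5 -> pos != 16) and ((not (9*n + pos >= -5)) -> pos != 16))) and ((not (pos <= val + 2)) -> ((pos + 3*val >= 3*x - 5 -> pos != 16) and ((not (pos + 3*val >= 3*x - 5)) -> pos != 16)))
So before the loop: (pos <= val + 2 -> ((not (pos <= val + 2)) and (9*n + pos >= -5 -> pos != 16) and ((not (9*n + pos >= -5)) -> pos != 16))) and ((not (pos <= val + 2)) -> ((pos + 3*val >= 3*x - 5 -> pos != 16) and ((not (pos + 3*val >= 3*x - 5)) -> pos != 16)))
Answer: WP = (pos <= val + 2 -> ((not (pos <= val + 2)) and (9*n + pos >= -5 -> pos != 16) and ((not (9*n + pos >= -5)) -> pos != 16))) and ((not (pos <= val + 2)) -> ((pos + 3*val >= 3*x - 5 -> pos != 16) and ((not (pos + 3*val >= 3*x - 5)) -> pos != 16)))


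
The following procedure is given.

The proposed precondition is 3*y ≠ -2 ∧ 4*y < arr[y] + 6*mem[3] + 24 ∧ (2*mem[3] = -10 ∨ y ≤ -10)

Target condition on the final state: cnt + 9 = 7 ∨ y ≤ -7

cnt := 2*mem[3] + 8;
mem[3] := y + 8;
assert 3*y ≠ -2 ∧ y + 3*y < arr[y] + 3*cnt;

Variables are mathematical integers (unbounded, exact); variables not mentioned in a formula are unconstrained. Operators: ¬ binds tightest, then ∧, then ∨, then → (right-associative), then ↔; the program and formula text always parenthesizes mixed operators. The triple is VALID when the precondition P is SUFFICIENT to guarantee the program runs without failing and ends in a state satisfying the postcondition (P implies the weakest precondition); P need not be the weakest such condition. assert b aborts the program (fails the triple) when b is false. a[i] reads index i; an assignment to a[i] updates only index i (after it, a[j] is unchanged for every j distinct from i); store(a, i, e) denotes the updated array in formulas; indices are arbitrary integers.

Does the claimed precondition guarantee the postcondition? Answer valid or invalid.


Working backward. After the program, the postcondition cnt + 9 = 7 ∨ y ≤ -7 must hold; in canonical form it is cnt = -2 ∨ y ≤ -7.
Before assert 3*y ≠ -2 ∧ y + 3*y < arr[y] + 3*cnt: 3*y ≠ -2 ∧ 4*y < arr[y] + 3*cnt ∧ (cnt = -2 ∨ y ≤ -7)
Before mem[3] := y + 8: 3*y ≠ -2 ∧ 4*y < arr[y] + 3*cnt ∧ (cnt = -2 ∨ y ≤ -7)
Before cnt := 2*mem[3] + 8: 3*y ≠ -2 ∧ 4*y < arr[y] + 6*mem[3] + 24 ∧ (2*mem[3] = -10 ∨ y ≤ -7)
The weakest precondition is 3*y ≠ -2 ∧ 4*y < arr[y] + 6*mem[3] + 24 ∧ (2*mem[3] = -10 ∨ y ≤ -7).
Check whether 3*y ≠ -2 ∧ 4*y < arr[y] + 6*mem[3] + 24 ∧ (2*mem[3] = -10 ∨ y ≤ -10) implies it.
Every state satisfying the precondition satisfies the weakest precondition: the implication holds.
Answer: valid


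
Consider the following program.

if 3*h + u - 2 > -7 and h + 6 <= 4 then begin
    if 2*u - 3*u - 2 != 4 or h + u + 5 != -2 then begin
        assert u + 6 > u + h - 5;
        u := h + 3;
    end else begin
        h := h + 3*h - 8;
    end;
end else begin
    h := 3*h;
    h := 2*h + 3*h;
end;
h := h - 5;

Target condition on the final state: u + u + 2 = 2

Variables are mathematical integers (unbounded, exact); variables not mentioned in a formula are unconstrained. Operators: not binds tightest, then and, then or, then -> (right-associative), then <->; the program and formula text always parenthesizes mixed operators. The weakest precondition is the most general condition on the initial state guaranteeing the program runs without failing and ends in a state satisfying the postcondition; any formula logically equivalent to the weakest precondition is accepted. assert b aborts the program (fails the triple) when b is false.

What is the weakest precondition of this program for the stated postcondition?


Working backward. After the program, the postcondition u + u + 2 = 2 must hold; in canonical form it is 2*u = 0.
Before h := h - 5: 2*u = 0
Then branch requires ((u != -6 or h + u != -7) -> (h < 11 and 2*h = -6)) and ((not (u != -6 or h + u != -7)) -> 2*u = 0); else branch requires 2*u = 0.
Before the if: ((3*h + u > -5 and h <= -2) -> (((u != -6 or h + u != -7) -> (h < 11 and 2*h = -6)) and ((not (u != -6 or h + u != -7)) -> 2*u = 0))) and ((not (3*h + u > -5 and h <= -2)) -> 2*u = 0)
Answer: WP = ((3*h + u > -5 and h <= -2) -> (((u != -6 or h + u != -7) -> (h < 11 and 2*h = -6)) and ((not (u != -6 or h + u != -7)) -> 2*u = 0))) and ((not (3*h + u > -5 and h <= -2)) -> 2*u = 0)


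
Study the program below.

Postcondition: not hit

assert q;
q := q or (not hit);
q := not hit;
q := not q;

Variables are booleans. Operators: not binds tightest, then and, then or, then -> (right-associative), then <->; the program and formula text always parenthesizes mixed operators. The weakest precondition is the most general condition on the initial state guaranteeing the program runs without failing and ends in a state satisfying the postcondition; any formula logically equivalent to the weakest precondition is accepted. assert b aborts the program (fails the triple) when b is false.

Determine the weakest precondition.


Working backward. After the program, not hit must hold.
Before q := not q: not hit
Before q := not hit: not hit
Before q := q or (not hit): not hit
Before assert q: q and (not hit)
Answer: WP = q and (not hit)


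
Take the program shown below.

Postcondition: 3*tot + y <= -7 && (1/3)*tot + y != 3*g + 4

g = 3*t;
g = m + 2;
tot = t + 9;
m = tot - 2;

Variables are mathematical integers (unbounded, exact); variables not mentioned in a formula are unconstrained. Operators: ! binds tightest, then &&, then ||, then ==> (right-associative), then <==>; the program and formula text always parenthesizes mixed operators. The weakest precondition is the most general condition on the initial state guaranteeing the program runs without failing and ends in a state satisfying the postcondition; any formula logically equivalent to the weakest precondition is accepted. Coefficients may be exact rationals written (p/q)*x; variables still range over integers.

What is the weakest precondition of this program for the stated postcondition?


Working backward. After the program, 3*tot + y <= -7 && (1/3)*tot + y != 3*g + 4 must hold.
Before m := tot - 2: 3*tot + y <= -7 && (1/3)*tot + y != 3*g + 4
Before tot := t + 9: 3*t + y <= -34 && (1/3)*t + y != 3*g + 1
Before g := m + 2: 3*t + y <= -34 && (1/3)*t + y != 3*m + 7
Before g := 3*t: 3*t + y <= -34 && (1/3)*t + y != 3*m + 7
Answer: WP = 3*t + y <= -34 && (1/3)*t + y != 3*m + 7


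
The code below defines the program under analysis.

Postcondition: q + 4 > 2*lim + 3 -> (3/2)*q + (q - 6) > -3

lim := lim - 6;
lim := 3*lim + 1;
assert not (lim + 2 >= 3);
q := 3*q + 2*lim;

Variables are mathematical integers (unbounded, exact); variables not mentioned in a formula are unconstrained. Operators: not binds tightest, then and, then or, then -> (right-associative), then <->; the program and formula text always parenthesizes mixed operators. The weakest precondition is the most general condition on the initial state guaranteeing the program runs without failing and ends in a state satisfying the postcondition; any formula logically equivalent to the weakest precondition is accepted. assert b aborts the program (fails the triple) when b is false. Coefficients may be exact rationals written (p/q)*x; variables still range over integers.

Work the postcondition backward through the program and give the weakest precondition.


Working backward. After the program, the postcondition q + 4 > 2*lim + 3 -> (3/2)*q + (q - 6) > -3 must hold; in canonical form it is q > 2*lim - 1 -> (5/2)*q > 3.
Before q := 3*q + 2*lim: 3*q > -1 -> 5*lim + (15/2)*q > 3
Before assert not (lim + 2 >= 3): (not (lim >= 1)) and (3*q > -1 -> 5*lim + (15/2)*q > 3)
Before lim := 3*lim + 1: (not (3*lim >= 0)) and (3*q > -1 -> 15*lim + (15/2)*q > -2)
Before lim := lim - 6: (not (3*lim >= 18)) and (3*q > -1 -> 15*lim + (15/2)*q > 88)
Answer: WP = (not (3*lim >= 18)) and (3*q > -1 -> 15*lim + (15/2)*q > 88)


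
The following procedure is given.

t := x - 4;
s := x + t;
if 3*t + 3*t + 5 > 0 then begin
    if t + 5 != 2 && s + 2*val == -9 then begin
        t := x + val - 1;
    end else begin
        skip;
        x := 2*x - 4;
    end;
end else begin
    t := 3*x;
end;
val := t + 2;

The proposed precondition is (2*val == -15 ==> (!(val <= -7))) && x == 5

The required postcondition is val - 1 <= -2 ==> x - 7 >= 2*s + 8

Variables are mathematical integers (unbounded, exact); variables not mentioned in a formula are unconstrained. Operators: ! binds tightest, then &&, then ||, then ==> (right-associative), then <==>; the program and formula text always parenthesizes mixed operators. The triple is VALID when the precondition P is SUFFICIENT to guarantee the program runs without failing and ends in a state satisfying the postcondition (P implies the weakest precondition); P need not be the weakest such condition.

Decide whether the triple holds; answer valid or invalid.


Working backward. After the program, the postcondition val - 1 <= -2 ==> x - 7 >= 2*s + 8 must hold; in canonical form it is val <= -1 ==> x >= 2*s + 15.
Before val := t + 2: t <= -3 ==> x >= 2*s + 15
Then branch requires ((t != -3 && s + 2*val == -9) ==> (val + x <= -2 ==> x >= 2*s + 15)) && ((!(t != -3 && s + 2*val == -9)) ==> (t <= -3 ==> 2*x >= 2*s + 19)); else branch requires 3*x <= -3 ==> x >= 2*s + 15.
Before the if: (6*t > -5 ==> (((t != -3 && s + 2*val == -9) ==> (val + x <= -2 ==> x >= 2*s + 15)) && ((!(t != -3 && s + 2*val == -9)) ==> (t <= -3 ==> 2*x >= 2*s + 19)))) && ((!(6*t > -5)) ==> (3*x <= -3 ==> x >= 2*s + 15))
Before s := x + t: (6*t > -5 ==> (((t != -3 && t + 2*val + x == -9) ==> (val + x <= -2 ==> 2*t + x <= -15)) && ((!(t != -3 && t + 2*val + x == -9)) ==> (t <= -3 ==> 2*t <= -19)))) && ((!(6*t > -5)) ==> (3*x <= -3 ==> 2*t + x <= -15))
Before t := x - 4: (6*x > 19 ==> (((x != 1 && 2*val + 2*x == -5) ==> (val + x <= -2 ==> 3*x <= -7)) && ((!(x != 1 && 2*val + 2*x == -5)) ==> (x <= 1 ==> 2*x <= -11)))) && ((!(6*x > 19)) ==> (3*x <= -3 ==> 3*x <= -7))
The weakest precondition is (6*x > 19 ==> (((x != 1 && 2*val + 2*x == -5) ==> (val + x <= -2 ==> 3*x <= -7)) && ((!(x != 1 && 2*val + 2*x == -5)) ==> (x <= 1 ==> 2*x <= -11)))) && ((!(6*x > 19)) ==> (3*x <= -3 ==> 3*x <= -7)).
Check whether (2*val == -15 ==> (!(val <= -7))) && x == 5 implies it.
Every state satisfying the precondition satisfies the weakest precondition: the implication holds.
Answer: valid


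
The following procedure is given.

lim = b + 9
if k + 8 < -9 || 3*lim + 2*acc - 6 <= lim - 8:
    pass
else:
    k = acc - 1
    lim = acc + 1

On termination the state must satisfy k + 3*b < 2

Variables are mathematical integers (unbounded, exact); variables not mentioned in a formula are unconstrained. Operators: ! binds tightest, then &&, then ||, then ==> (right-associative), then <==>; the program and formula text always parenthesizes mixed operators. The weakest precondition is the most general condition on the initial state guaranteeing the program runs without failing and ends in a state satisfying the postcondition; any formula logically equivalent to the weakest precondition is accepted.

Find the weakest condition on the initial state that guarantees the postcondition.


Working backward. After the program, the postcondition k + 3*b < 2 must hold; in canonical form it is 3*b + k < 2.
Then branch requires 3*b + k < 2; else branch requires acc + 3*b < 3.
Before the if: ((k < -17 || 2*acc + 2*lim <= -2) ==> 3*b + k < 2) && ((!(k < -17 || 2*acc + 2*lim <= -2)) ==> acc + 3*b < 3)
Before lim := b + 9: ((k < -17 || 2*acc + 2*b <= -20) ==> 3*b + k < 2) && ((!(k < -17 || 2*acc + 2*b <= -20)) ==> acc + 3*b < 3)
Answer: WP = ((k < -17 || 2*acc + 2*b <= -20) ==> 3*b + k < 2) && ((!(k < -17 || 2*acc + 2*b <= -20)) ==> acc + 3*b < 3)


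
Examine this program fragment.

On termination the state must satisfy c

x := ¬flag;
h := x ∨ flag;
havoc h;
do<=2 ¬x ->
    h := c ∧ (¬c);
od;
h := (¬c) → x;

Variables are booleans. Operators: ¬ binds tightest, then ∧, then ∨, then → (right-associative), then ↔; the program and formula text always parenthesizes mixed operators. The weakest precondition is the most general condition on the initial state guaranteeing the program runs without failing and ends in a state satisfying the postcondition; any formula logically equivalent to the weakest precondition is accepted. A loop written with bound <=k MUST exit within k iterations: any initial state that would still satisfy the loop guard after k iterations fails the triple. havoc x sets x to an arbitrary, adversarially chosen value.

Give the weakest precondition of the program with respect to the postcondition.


Working backward. After the program, c must hold.
Before h := (¬c) → x: c
Before the loop (bound <=2), unroll the exhaustion recursion (WP_0 = exit-now case; WP_j = one more guarded iteration, up to j = 2):
  WP_0: x ∧ c
  WP_1: ((¬x) → (x ∧ c)) ∧ (x → c)
  WP_2: ((¬x) → (((¬x) → (x ∧ c)) ∧ (x → c))) ∧ (x → c)
So before the loop: ((¬x) → (((¬x) → (x ∧ c)) ∧ (x → c))) ∧ (x → c)
Before havoc h: ((¬x) → (((¬x) → (x ∧ c)) ∧ (x → c))) ∧ (x → c)
Before h := x ∨ flag: ((¬x) → (((¬x) → (x ∧ c)) ∧ (x → c))) ∧ (x → c)
Before x := ¬flag: (flag → ((flag → ((¬flag) ∧ c)) ∧ ((¬flag) → c))) ∧ ((¬flag) → c)
Answer: WP = (flag → ((flag → ((¬flag) ∧ c)) ∧ ((¬flag) → c))) ∧ ((¬flag) → c)


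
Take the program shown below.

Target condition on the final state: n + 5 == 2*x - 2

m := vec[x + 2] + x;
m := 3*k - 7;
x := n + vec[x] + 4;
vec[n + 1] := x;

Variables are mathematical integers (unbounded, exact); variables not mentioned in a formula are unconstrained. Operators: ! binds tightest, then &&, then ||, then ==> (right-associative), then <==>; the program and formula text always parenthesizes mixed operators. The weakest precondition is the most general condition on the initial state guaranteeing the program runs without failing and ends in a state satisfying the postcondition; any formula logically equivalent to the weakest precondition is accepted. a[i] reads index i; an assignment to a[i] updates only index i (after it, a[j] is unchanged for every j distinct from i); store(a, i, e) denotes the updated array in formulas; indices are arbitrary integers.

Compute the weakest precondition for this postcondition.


Working backward. After the program, the postcondition n + 5 == 2*x - 2 must hold; in canonical form it is n == 2*x - 7.
Before vec[n + 1] := x: n == 2*x - 7
Before x := n + vec[x] + 4: 2*vec[x] + n == -1
Before m := 3*k - 7: 2*vec[x] + n == -1
Before m := vec[x + 2] + x: 2*vec[x] + n == -1
Answer: WP = 2*vec[x] + n == -1


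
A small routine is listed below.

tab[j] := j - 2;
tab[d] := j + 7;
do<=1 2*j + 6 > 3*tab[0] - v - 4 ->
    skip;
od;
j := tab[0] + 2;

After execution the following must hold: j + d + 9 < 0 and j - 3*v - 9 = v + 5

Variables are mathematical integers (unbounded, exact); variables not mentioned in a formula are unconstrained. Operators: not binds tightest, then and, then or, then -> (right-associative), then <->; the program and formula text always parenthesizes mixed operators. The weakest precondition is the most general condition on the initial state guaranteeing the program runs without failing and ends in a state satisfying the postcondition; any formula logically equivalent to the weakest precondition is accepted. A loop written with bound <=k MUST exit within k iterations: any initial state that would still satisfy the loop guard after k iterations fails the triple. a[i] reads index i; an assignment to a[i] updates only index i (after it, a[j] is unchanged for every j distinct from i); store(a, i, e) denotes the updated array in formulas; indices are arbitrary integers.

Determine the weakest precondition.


Working backward. After the program, the postcondition j + d + 9 < 0 and j - 3*v - 9 = v + 5 must hold; in canonical form it is d + j < -9 and j = 4*v + 14.
Before j := tab[0] + 2: tab[0] + d < -11 and tab[0] = 4*v + 12
Before the loop (bound <=1), unroll the exhaustion recursion (WP_0 = exit-now case; WP_j = one more guarded iteration, up to j = 1):
  WP_0: (not (2*j + v > 3*tab[0] - 10)) and tab[0] + d < -11 and tab[0] = 4*v + 12
  WP_1: (2*j + v > 3*tab[0] - 10 -> ((not (2*j + v > 3*tab[0] - 10)) and tab[0] + d < -11 and tab[0] = 4*v + 12)) and ((not (2*j + v > 3*tab[0] - 10)) -> (tab[0] + d < -11 and tab[0] = 4*v + 12))
So before the loop: (2*j + v > 3*tab[0] - 10 -> ((not (2*j + v > 3*tab[0] - 10)) and tab[0] + d < -11 and tab[0] = 4*v + 12)) and ((not (2*j + v > 3*tab[0] - 10)) -> (tab[0] + d < -11 and tab[0] = 4*v + 12))
Before tab[d] := j + 7: (2*j + v > 3*store(tab, d, j + 7)[0] - 10 -> ((not (2*j + v > 3*store(tab, d, j + 7)[0] - 10)) and store(tab, d, j + 7)[0] + d < -11 and store(tab, d, j + 7)[0] = 4*v + 12)) and ((not (2*j + v > 3*store(tab, d, j + 7)[0] - 10)) -> (store(tab, d, j + 7)[0] + d < -11 and store(tab, d, j + 7)[0] = 4*v + 12))
Before tab[j] := j - 2: (2*j + v > 3*store(store(tab, j, j - 2), d, j + 7)[0] - 10 -> ((not (2*j + v > 3*store(store(tab, j, j - 2), d, j + 7)[0] - 10)) and store(store(tab, j, j - 2), d, j + 7)[0] + d < -11 and store(store(tab, j, j - 2), d, j + 7)[0] = 4*v + 12)) and ((not (2*j + v > 3*store(store(tab, j, j - 2), d, j + 7)[0] - 10)) -> (store(store(tab, j, j - 2), d, j + 7)[0] + d < -11 and store(store(tab, j, j - 2), d, j + 7)[0] = 4*v + 12))
Answer: WP = (2*j + v > 3*store(store(tab, j, j - 2), d, j + 7)[0] - 10 -> ((not (2*j + v > 3*store(store(tab, j, j - 2), d, j + 7)[0] - 10)) and store(store(tab, j, j - 2), d, j + 7)[0] + d < -11 and store(store(tab, j, j - 2), d, j + 7)[0] = 4*v + 12)) and ((not (2*j + v > 3*store(store(tab, j, j - 2), d, j + 7)[0] - 10)) -> (store(store(tab, j, j - 2), d, j + 7)[0] + d < -11 and store(store(tab, j, j - 2), d, j + 7)[0] = 4*v + 12))


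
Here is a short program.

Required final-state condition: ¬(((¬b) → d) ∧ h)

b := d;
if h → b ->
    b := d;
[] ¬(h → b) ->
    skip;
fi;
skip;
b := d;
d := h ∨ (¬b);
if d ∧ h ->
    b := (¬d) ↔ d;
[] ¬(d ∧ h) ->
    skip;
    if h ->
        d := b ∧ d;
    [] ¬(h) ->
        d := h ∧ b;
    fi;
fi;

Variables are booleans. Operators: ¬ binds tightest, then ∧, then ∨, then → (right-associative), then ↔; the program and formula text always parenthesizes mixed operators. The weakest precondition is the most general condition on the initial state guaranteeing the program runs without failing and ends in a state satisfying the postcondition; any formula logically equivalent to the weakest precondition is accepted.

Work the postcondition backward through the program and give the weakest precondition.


Working backward. After the program, ¬(((¬b) → d) ∧ h) must hold.
Then branch requires ¬(((¬((¬d) ↔ d)) → d) ∧ h); else branch requires (h → (¬(((¬b) → (b ∧ d)) ∧ h))) ∧ ((¬h) → (¬(((¬b) → (h ∧ b)) ∧ h))).
Before the if: ((d ∧ h) → (¬(((¬((¬d) ↔ d)) → d) ∧ h))) ∧ ((¬(d ∧ h)) → ((h → (¬(((¬b) → (b ∧ d)) ∧ h))) ∧ ((¬h) → (¬(((¬b) → (h ∧ b)) ∧ h)))))
Before d := h ∨ (¬b): (((h ∨ (¬b)) ∧ h) → (¬(((¬((¬(h ∨ (¬b))) ↔ (h ∨ (¬b)))) → (h ∨ (¬b))) ∧ h))) ∧ ((¬((h ∨ (¬b)) ∧ h)) → ((h → (¬(((¬b) → (b ∧ (h ∨ (¬b)))) ∧ h))) ∧ ((¬h) → (¬(((¬b) → (h ∧ b)) ∧ h)))))
Before b := d: (((h ∨ (¬d)) ∧ h) → (¬(((¬((¬(h ∨ (¬d))) ↔ (h ∨ (¬d)))) → (h ∨ (¬d))) ∧ h))) ∧ ((¬((h ∨ (¬d)) ∧ h)) → ((h → (¬(((¬d) → (d ∧ (h ∨ (¬d)))) ∧ h))) ∧ ((¬h) → (¬(((¬d) → (h ∧ d)) ∧ h)))))
Before skip: (((h ∨ (¬d)) ∧ h) → (¬(((¬((¬(h ∨ (¬d))) ↔ (h ∨ (¬d)))) → (h ∨ (¬d))) ∧ h))) ∧ ((¬((h ∨ (¬d)) ∧ h)) → ((h → (¬(((¬d) → (d ∧ (h ∨ (¬d)))) ∧ h))) ∧ ((¬h) → (¬(((¬d) → (h ∧ d)) ∧ h)))))
Then branch requires (((h ∨ (¬d)) ∧ h) → (¬(((¬((¬(h ∨ (¬d))) ↔ (h ∨ (¬d)))) → (h ∨ (¬d))) ∧ h))) ∧ ((¬((h ∨ (¬d)) ∧ h)) → ((h → (¬(((¬d) → (d ∧ (h ∨ (¬d)))) ∧ h))) ∧ ((¬h) → (¬(((¬d) → (h ∧ d)) ∧ h))))); else branch requires (((h ∨ (¬d)) ∧ h) → (¬(((¬((¬(h ∨ (¬d))) ↔ (h ∨ (¬d)))) → (h ∨ (¬d))) ∧ h))) ∧ ((¬((h ∨ (¬d)) ∧ h)) → ((h → (¬(((¬d) → (d ∧ (h ∨ (¬d)))) ∧ h))) ∧ ((¬h) → (¬(((¬d) → (h ∧ d)) ∧ h))))).
Before the if: ((h → b) → ((((h ∨ (¬d)) ∧ h) → (¬(((¬((¬(h ∨ (¬d))) ↔ (h ∨ (¬d)))) → (h ∨ (¬d))) ∧ h))) ∧ ((¬((h ∨ (¬d)) ∧ h)) → ((h → (¬(((¬d) → (d ∧ (h ∨ (¬d)))) ∧ h))) ∧ ((¬h) → (¬(((¬d) → (h ∧ d)) ∧ h))))))) ∧ ((¬(h → b)) → ((((h ∨ (¬d)) ∧ h) → (¬(((¬((¬(h ∨ (¬d))) ↔ (h ∨ (¬d)))) → (h ∨ (¬d))) ∧ h))) ∧ ((¬((h ∨ (¬d)) ∧ h)) → ((h → (¬(((¬d) → (d ∧ (h ∨ (¬d)))) ∧ h))) ∧ ((¬h) → (¬(((¬d) → (h ∧ d)) ∧ h)))))))
Before b := d: ((h → d) → ((((h ∨ (¬d)) ∧ h) → (¬(((¬((¬(h ∨ (¬d))) ↔ (h ∨ (¬d)))) → (h ∨ (¬d))) ∧ h))) ∧ ((¬((h ∨ (¬d)) ∧ h)) → ((h → (¬(((¬d) → (d ∧ (h ∨ (¬d)))) ∧ h))) ∧ ((¬h) → (¬(((¬d) → (h ∧ d)) ∧ h))))))) ∧ ((¬(h → d)) → ((((h ∨ (¬d)) ∧ h) → (¬(((¬((¬(h ∨ (¬d))) ↔ (h ∨ (¬d)))) → (h ∨ (¬d))) ∧ h))) ∧ ((¬((h ∨ (¬d)) ∧ h)) → ((h → (¬(((¬d) → (d ∧ (h ∨ (¬d)))) ∧ h))) ∧ ((¬h) → (¬(((¬d) → (h ∧ d)) ∧ h)))))))
Answer: WP = ((h → d) → ((((h ∨ (¬d)) ∧ h) → (¬(((¬((¬(h ∨ (¬d))) ↔ (h ∨ (¬d)))) → (h ∨ (¬d))) ∧ h))) ∧ ((¬((h ∨ (¬d)) ∧ h)) → ((h → (¬(((¬d) → (d ∧ (h ∨ (¬d)))) ∧ h))) ∧ ((¬h) → (¬(((¬d) → (h ∧ d)) ∧ h))))))) ∧ ((¬(h → d)) → ((((h ∨ (¬d)) ∧ h) → (¬(((¬((¬(h ∨ (¬d))) ↔ (h ∨ (¬d)))) → (h ∨ (¬d))) ∧ h))) ∧ ((¬((h ∨ (¬d)) ∧ h)) → ((h → (¬(((¬d) → (d ∧ (h ∨ (¬d)))) ∧ h))) ∧ ((¬h) → (¬(((¬d) → (h ∧ d)) ∧ h)))))))


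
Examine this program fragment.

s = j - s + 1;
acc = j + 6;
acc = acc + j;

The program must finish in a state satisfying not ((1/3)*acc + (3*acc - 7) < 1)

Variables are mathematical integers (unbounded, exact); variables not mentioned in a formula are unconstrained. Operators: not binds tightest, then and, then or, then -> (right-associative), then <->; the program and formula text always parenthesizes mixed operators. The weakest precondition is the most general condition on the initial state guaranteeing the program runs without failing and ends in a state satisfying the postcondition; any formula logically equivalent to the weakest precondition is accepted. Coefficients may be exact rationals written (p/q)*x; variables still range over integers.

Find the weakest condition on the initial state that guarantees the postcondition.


Working backward. After the program, the postcondition not ((1/3)*acc + (3*acc - 7) < 1) must hold; in canonical form it is not ((10/3)*acc < 8).
Before acc := acc + j: not ((10/3)*acc + (10/3)*j < 8)
Before acc := j + 6: not ((20/3)*j < -12)
Before s := j - s + 1: not ((20/3)*j < -12)
Answer: WP = not ((20/3)*j < -12)


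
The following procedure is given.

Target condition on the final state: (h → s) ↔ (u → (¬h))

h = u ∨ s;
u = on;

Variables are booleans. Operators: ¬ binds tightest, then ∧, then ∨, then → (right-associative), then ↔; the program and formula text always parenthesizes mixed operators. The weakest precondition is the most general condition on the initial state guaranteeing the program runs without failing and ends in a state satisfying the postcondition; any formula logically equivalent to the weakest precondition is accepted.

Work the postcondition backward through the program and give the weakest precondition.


Working backward. After the program, (h → s) ↔ (u → (¬h)) must hold.
Before u := on: (h → s) ↔ (on → (¬h))
Before h := u ∨ s: ((u ∨ s) → s) ↔ (on → (¬(u ∨ s)))
Answer: WP = ((u ∨ s) → s) ↔ (on → (¬(u ∨ s)))


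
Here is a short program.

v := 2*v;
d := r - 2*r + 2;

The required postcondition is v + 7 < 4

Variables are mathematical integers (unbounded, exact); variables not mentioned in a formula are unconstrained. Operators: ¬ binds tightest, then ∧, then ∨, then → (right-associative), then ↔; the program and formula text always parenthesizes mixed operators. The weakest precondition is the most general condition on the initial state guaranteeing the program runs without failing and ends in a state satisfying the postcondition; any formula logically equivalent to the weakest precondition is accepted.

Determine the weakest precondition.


Working backward. After the program, the postcondition v + 7 < 4 must hold; in canonical form it is v < -3.
Before d := r - 2*r + 2: v < -3
Before v := 2*v: 2*v < -3
Answer: WP = 2*v < -3


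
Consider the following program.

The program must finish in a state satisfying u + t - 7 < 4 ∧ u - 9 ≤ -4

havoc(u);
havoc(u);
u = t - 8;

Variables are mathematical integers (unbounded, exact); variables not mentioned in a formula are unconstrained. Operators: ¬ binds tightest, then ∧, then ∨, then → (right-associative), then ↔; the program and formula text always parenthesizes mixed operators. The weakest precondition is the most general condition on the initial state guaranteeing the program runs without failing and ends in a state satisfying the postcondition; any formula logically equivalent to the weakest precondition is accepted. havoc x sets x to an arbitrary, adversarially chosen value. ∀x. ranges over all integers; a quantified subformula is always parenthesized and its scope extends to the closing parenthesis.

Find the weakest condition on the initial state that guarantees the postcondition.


Working backward. After the program, the postcondition u + t - 7 < 4 ∧ u - 9 ≤ -4 must hold; in canonical form it is t + u < 11 ∧ u ≤ 5.
Before u := t - 8: 2*t < 19 ∧ t ≤ 13
Before havoc u: 2*t < 19 ∧ t ≤ 13
Before havoc u: 2*t < 19 ∧ t ≤ 13
Answer: WP = 2*t < 19 ∧ t ≤ 13


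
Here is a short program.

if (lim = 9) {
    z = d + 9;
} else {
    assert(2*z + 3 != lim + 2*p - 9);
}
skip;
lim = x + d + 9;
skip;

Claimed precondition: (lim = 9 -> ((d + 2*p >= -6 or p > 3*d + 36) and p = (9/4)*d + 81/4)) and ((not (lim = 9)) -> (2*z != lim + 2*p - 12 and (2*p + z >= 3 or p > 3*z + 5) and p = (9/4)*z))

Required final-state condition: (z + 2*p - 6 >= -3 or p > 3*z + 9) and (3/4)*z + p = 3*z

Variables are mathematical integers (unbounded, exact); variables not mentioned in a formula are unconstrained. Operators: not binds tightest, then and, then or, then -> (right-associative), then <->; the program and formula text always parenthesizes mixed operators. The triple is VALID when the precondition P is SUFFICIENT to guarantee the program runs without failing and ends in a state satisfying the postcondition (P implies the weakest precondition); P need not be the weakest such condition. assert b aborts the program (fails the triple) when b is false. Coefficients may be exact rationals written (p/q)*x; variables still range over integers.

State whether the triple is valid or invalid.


Working backward. After the program, the postcondition (z + 2*p - 6 >= -3 or p > 3*z + 9) and (3/4)*z + p = 3*z must hold; in canonical form it is (2*p + z >= 3 or p > 3*z + 9) and p = (9/4)*z.
Before skip: (2*p + z >= 3 or p > 3*z + 9) and p = (9/4)*z
Before lim := x + d + 9: (2*p + z >= 3 or p > 3*z + 9) and p = (9/4)*z
Before skip: (2*p + z >= 3 or p > 3*z + 9) and p = (9/4)*z
Then branch requires (d + 2*p >= -6 or p > 3*d + 36) and p = (9/4)*d + 81/4; else branch requires 2*z != lim + 2*p - 12 and (2*p + z >= 3 or p > 3*z + 9) and p = (9/4)*z.
Before the if: (lim = 9 -> ((d + 2*p >= -6 or p > 3*d + 36) and p = (9/4)*d + 81/4)) and ((not (lim = 9)) -> (2*z != lim + 2*p - 12 and (2*p + z >= 3 or p > 3*z + 9) and p = (9/4)*z))
The weakest precondition is (lim = 9 -> ((d + 2*p >= -6 or p > 3*d + 36) and p = (9/4)*d + 81/4)) and ((not (lim = 9)) -> (2*z != lim + 2*p - 12 and (2*p + z >= 3 or p > 3*z + 9) and p = (9/4)*z)).
Check whether (lim = 9 -> ((d + 2*p >= -6 or p > 3*d + 36) and p = (9/4)*d + 81/4)) and ((not (lim = 9)) -> (2*z != lim + 2*p - 12 and (2*p + z >= 3 or p > 3*z + 5) and p = (9/4)*z)) implies it.
Countermodel: at the initial state d = 0, lim = 0, p = -18, z = -8, the precondition holds but the weakest precondition fails.
Answer: invalid
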